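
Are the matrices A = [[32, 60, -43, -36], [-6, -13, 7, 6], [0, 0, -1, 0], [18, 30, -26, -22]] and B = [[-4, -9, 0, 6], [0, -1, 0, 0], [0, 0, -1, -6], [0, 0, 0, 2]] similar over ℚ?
Both have characteristic polynomial (x - 2)(x + 1)^2(x + 4), but the minimal polynomial of A is (x - 2)(x + 1)^2(x + 4) while the minimal polynomial of B is (x - 2)(x + 1)(x + 4). The minimal polynomial is a similarity invariant, so A and B are not similar.

No.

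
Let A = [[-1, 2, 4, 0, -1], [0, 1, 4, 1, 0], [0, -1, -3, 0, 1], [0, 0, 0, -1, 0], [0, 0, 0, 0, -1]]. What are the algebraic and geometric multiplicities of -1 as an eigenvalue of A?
algebraic multiplicity 5, geometric multiplicity 2

The characteristic polynomial is (x + 1)^5, so the factor x + 1 appears with exponent 5: the algebraic multiplicity is 5.

rank(A + I) = 3, so the eigenspace has dimension 5 - 3 = 2: the geometric multiplicity is 2.

Since 2 < 5, A is not diagonalizable.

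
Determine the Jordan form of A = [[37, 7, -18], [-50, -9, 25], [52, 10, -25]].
The characteristic polynomial is det(xI - A) = (x - 1)^3, so the eigenvalues are 1 (algebraic multiplicity 3).

For λ = 1: rank(A - I) = 2, rank((A - I)^2) = 1, rank((A - I)^3) = 0. The eigenspace has dimension 3 - 2 = 1, so there is 1 Jordan block; the rank sequence gives block sizes [3].

Assembling the blocks gives the Jordan form J above.

J = [[1, 1, 0], [0, 1, 1], [0, 0, 1]]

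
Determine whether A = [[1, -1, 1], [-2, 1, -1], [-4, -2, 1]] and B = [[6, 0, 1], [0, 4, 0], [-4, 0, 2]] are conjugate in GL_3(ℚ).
No.

trace(A) = 3 but trace(B) = 12. The trace is a similarity invariant, so A and B are not similar.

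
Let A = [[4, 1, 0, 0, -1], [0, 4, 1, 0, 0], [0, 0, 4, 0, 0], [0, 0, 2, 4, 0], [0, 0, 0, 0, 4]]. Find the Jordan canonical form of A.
J = [[4, 1, 0, 0, 0], [0, 4, 1, 0, 0], [0, 0, 4, 0, 0], [0, 0, 0, 4, 0], [0, 0, 0, 0, 4]]

The characteristic polynomial is det(xI - A) = (x - 4)^5, so the eigenvalues are 4 (algebraic multiplicity 5).

For λ = 4: rank(A - 4I) = 2, rank((A - 4I)^2) = 1, rank((A - 4I)^3) = 0. The eigenspace has dimension 5 - 2 = 3, so there are 3 Jordan blocks; the rank sequence gives block sizes [3, 1, 1].

Assembling the blocks gives the Jordan form J above.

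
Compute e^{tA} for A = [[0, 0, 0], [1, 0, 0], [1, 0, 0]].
A has Jordan form J = [[0, 1, 0], [0, 0, 0], [0, 0, 0]] with A = PJP^{-1}, so e^{tA} = P e^{tJ} P^{-1}.

For a Jordan block J_k(λ), e^{tJ_k(λ)} = e^{λt} · (I + tN + t^2 N^2/2! + ... + t^{k-1} N^{k-1}/(k-1)!) where N is the nilpotent superdiagonal part.

Assembling the blocks and conjugating back gives the entries of e^{tA} as shown above.

e^{tA} = [[1, 0, 0], [t, 1, 0], [t, 0, 1]]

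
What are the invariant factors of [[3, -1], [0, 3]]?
(x - 3)^2

The Jordan structure of A has elementary divisors (x - 3)^2. Arranging the block sizes at each eigenvalue in decreasing order and taking row products gives the invariant factors.

Invariant factors (smallest first, each dividing the next): (x - 3)^2.

Check: the last factor (x - 3)^2 is the minimal polynomial, and the product (x - 3)^2 is the characteristic polynomial.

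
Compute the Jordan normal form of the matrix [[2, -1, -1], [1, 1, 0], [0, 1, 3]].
J = [[2, 1, 0], [0, 2, 1], [0, 0, 2]]

The characteristic polynomial is det(xI - A) = (x - 2)^3, so the eigenvalues are 2 (algebraic multiplicity 3).

For λ = 2: rank(A - 2I) = 2, rank((A - 2I)^2) = 1, rank((A - 2I)^3) = 0. The eigenspace has dimension 3 - 2 = 1, so there is 1 Jordan block; the rank sequence gives block sizes [3].

Assembling the blocks gives the Jordan form J above.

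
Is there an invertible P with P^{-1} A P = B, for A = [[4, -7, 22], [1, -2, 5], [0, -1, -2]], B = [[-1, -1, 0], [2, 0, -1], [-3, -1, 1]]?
Two matrices over a field are similar if and only if they have the same invariant factors.

Both A and B have characteristic polynomial x^3 and minimal polynomial x^3. Computing further, both have invariant factors x^3. Hence A and B are similar.

Yes.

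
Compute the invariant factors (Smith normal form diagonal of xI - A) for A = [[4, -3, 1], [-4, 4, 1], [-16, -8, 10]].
(x - 6)^3

The Jordan structure of A has elementary divisors (x - 6)^3. Arranging the block sizes at each eigenvalue in decreasing order and taking row products gives the invariant factors.

Invariant factors (smallest first, each dividing the next): (x - 6)^3.

Check: the last factor (x - 6)^3 is the minimal polynomial, and the product (x - 6)^3 is the characteristic polynomial.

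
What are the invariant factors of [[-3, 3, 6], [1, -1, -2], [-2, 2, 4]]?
The Jordan structure of A has elementary divisors x^2, x. Arranging the block sizes at each eigenvalue in decreasing order and taking row products gives the invariant factors.

Invariant factors (smallest first, each dividing the next): x, x^2.

Check: the last factor x^2 is the minimal polynomial, and the product x^3 is the characteristic polynomial.

x, x^2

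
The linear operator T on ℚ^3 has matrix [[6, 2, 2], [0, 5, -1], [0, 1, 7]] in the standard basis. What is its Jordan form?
J = [[6, 1, 0], [0, 6, 0], [0, 0, 6]]

The characteristic polynomial is det(xI - A) = (x - 6)^3, so the eigenvalues are 6 (algebraic multiplicity 3).

For λ = 6: rank(A - 6I) = 1, rank((A - 6I)^2) = 0. The eigenspace has dimension 3 - 1 = 2, so there are 2 Jordan blocks; the rank sequence gives block sizes [2, 1].

Assembling the blocks gives the Jordan form J above.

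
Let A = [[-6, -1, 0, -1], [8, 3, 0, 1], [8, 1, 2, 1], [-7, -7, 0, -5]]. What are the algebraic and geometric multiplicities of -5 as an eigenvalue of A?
The characteristic polynomial is (x - 2)^2(x + 5)^2, so the factor x + 5 appears with exponent 2: the algebraic multiplicity is 2.

rank(A + 5I) = 3, so the eigenspace has dimension 4 - 3 = 1: the geometric multiplicity is 1.

Since 1 < 2, A is not diagonalizable.

algebraic multiplicity 2, geometric multiplicity 1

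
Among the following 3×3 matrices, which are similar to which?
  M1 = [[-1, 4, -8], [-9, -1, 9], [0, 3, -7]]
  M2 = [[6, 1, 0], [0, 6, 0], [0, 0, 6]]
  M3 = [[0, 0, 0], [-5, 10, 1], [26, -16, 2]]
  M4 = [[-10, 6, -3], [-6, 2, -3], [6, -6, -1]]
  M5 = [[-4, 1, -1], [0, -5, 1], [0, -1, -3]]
Characteristic polynomials: χ_{M1} = (x + 1)(x + 4)^2, χ_{M2} = (x - 6)^3, χ_{M3} = x(x - 6)^2, χ_{M4} = (x + 1)(x + 4)^2, χ_{M5} = (x + 4)^3.

{M1}: invariant factors (x + 1)(x + 4)^2.

{M2}: invariant factors x - 6, (x - 6)^2.

{M3}: invariant factors x(x - 6)^2.

{M4}: invariant factors x + 4, (x + 1)(x + 4).

{M5}: invariant factors x + 4, (x + 4)^2.

Matrices are similar if and only if their invariant-factor lists agree; the partition into similarity classes is {M1}, {M2}, {M3}, {M4}, {M5}.

5 classes: {M1}, {M2}, {M3}, {M4}, {M5}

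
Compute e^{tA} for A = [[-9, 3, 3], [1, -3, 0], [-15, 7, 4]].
e^{tA} = [[(7 - 6*e^{t})*e^{-3*t}, (3*e^{t} - 3)*e^{-3*t}, (3*e^{t} - 3)*e^{-3*t}], [(7*t - 6*e^{t} + 6)*e^{-3*t}, (-3*t + 3*e^{t} - 2)*e^{-3*t}, 3*(-t + e^{t} - 1)*e^{-3*t}], [(-7*t - 8*e^{t} + 8)*e^{-3*t}, (3*t + 4*e^{t} - 4)*e^{-3*t}, (3*t + 4*e^{t} - 3)*e^{-3*t}]]

A has Jordan form J = [[-3, 1, 0], [0, -3, 0], [0, 0, -2]] with A = PJP^{-1}, so e^{tA} = P e^{tJ} P^{-1}.

For a Jordan block J_k(λ), e^{tJ_k(λ)} = e^{λt} · (I + tN + t^2 N^2/2! + ... + t^{k-1} N^{k-1}/(k-1)!) where N is the nilpotent superdiagonal part.

Assembling the blocks and conjugating back gives the entries of e^{tA} as shown above.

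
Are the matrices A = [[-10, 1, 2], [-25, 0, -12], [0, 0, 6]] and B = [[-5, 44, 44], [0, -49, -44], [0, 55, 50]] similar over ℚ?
Both have characteristic polynomial (x - 6)(x + 5)^2, but the minimal polynomial of A is (x - 6)(x + 5)^2 while the minimal polynomial of B is (x - 6)(x + 5). The minimal polynomial is a similarity invariant, so A and B are not similar.

No.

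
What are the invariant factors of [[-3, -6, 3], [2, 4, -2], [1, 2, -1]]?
The Jordan structure of A has elementary divisors x^2, x. Arranging the block sizes at each eigenvalue in decreasing order and taking row products gives the invariant factors.

Invariant factors (smallest first, each dividing the next): x, x^2.

Check: the last factor x^2 is the minimal polynomial, and the product x^3 is the characteristic polynomial.

x, x^2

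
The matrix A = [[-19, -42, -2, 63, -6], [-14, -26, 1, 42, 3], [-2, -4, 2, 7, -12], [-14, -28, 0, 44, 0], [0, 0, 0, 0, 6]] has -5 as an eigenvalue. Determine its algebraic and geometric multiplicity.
The characteristic polynomial is (x - 6)(x - 2)^3(x + 5), so the factor x + 5 appears with exponent 1: the algebraic multiplicity is 1.

rank(A + 5I) = 4, so the eigenspace has dimension 5 - 4 = 1: the geometric multiplicity is 1.

algebraic multiplicity 1, geometric multiplicity 1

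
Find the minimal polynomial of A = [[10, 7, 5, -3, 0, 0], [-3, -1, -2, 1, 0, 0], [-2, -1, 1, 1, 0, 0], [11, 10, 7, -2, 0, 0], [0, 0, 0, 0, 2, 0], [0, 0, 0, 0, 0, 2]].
The characteristic polynomial factors as (x - 2)^6. The minimal polynomial is ∏(x - λ)^{k_λ} where k_λ is the size of the largest Jordan block at λ.

For λ = 2: rank(A - 2I) = 2, and the largest Jordan block has size 2 (the smallest k with rank((A - 2I)^k) = rank((A - 2I)^(k+1))).

So m_A(x) = (x - 2)^2.

m_A(x) = (x - 2)^2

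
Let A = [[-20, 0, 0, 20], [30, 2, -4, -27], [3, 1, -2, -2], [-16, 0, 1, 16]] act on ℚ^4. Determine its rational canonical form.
R = [[0, 0, 0, 20], [1, 0, 0, -3], [0, 1, 0, -2], [0, 0, 1, -4]]

The invariant factors of A (the non-unit diagonal entries of the Smith normal form of xI - A over ℚ[x]) are (x + 4)(x^3 + 2x - 5), each dividing the next. The characteristic polynomial is their product, (x + 4)(x^3 + 2x - 5).

The rational canonical form is the block-diagonal matrix of companion matrices C(f_i):
R = [[0, 0, 0, 20], [1, 0, 0, -3], [0, 1, 0, -2], [0, 0, 1, -4]].

Note the characteristic polynomial does not split into linear factors over ℚ, so A has no Jordan form over ℚ; the rational canonical form exists over any field.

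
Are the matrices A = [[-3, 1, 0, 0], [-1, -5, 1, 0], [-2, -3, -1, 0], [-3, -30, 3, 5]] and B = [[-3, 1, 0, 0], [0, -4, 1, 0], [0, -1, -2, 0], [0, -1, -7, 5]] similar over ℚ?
Yes.

Two matrices over a field are similar if and only if they have the same invariant factors.

Both A and B have characteristic polynomial (x - 5)(x + 3)^3 and minimal polynomial (x - 5)(x + 3)^3. Computing further, both have invariant factors (x - 5)(x + 3)^3. Hence A and B are similar.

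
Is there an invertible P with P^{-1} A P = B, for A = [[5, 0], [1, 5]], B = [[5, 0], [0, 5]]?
Both have characteristic polynomial (x - 5)^2, but the minimal polynomial of A is (x - 5)^2 while the minimal polynomial of B is x - 5. The minimal polynomial is a similarity invariant, so A and B are not similar.

No.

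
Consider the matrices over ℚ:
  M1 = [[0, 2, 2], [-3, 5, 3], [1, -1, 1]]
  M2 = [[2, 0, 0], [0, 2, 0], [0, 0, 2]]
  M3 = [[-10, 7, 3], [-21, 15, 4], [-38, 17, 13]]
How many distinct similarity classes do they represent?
3 classes: {M1}, {M2}, {M3}

Characteristic polynomials: χ_{M1} = (x - 2)^3, χ_{M2} = (x - 2)^3, χ_{M3} = (x - 6)^3.

{M1}: invariant factors x - 2, (x - 2)^2.

{M2}: invariant factors x - 2, x - 2, x - 2.

{M3}: invariant factors (x - 6)^3.

Matrices are similar if and only if their invariant-factor lists agree; the partition into similarity classes is {M1}, {M2}, {M3}.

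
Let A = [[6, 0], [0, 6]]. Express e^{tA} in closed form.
e^{tA} = [[e^{6*t}, 0], [0, e^{6*t}]]

A has Jordan form J = [[6, 0], [0, 6]] with A = PJP^{-1}, so e^{tA} = P e^{tJ} P^{-1}.

For a Jordan block J_k(λ), e^{tJ_k(λ)} = e^{λt} · (I + tN + t^2 N^2/2! + ... + t^{k-1} N^{k-1}/(k-1)!) where N is the nilpotent superdiagonal part.

Assembling the blocks and conjugating back gives the entries of e^{tA} as shown above.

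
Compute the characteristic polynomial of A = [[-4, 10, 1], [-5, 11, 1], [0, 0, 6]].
χ_A(x) = (x - 6)^2(x - 1)

xI - A = [[x + 4, -10, -1], [5, x - 11, -1], [0, 0, x - 6]].

Expanding det(xI - A) along the first row:
det(xI - A) = + (x + 4)·det([[x - 11, -1], [0, x - 6]]) - (-10)·det([[5, -1], [0, x - 6]]) + (-1)·det([[5, x - 11], [0, 0]]).

Evaluating gives χ_A(x) = x^3 - 13x^2 + 48x - 36 = (x - 6)^2(x - 1).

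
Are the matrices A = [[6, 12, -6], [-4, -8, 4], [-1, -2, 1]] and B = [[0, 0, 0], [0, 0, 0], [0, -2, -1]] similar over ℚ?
Yes.

Two matrices over a field are similar if and only if they have the same invariant factors.

Both A and B have characteristic polynomial x^2(x + 1) and minimal polynomial x(x + 1). Computing further, both have invariant factors x, x(x + 1). Hence A and B are similar.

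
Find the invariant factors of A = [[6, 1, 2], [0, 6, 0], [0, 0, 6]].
The Jordan structure of A has elementary divisors (x - 6)^2, (x - 6). Arranging the block sizes at each eigenvalue in decreasing order and taking row products gives the invariant factors.

Invariant factors (smallest first, each dividing the next): x - 6, (x - 6)^2.

Check: the last factor (x - 6)^2 is the minimal polynomial, and the product (x - 6)^3 is the characteristic polynomial.

x - 6, (x - 6)^2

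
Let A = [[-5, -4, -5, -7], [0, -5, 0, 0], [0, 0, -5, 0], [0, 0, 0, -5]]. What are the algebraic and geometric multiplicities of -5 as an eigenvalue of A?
algebraic multiplicity 4, geometric multiplicity 3

The characteristic polynomial is (x + 5)^4, so the factor x + 5 appears with exponent 4: the algebraic multiplicity is 4.

rank(A + 5I) = 1, so the eigenspace has dimension 4 - 1 = 3: the geometric multiplicity is 3.

Since 3 < 4, A is not diagonalizable.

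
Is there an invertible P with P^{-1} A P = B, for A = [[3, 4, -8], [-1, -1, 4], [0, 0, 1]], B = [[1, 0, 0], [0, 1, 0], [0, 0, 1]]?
No.

Both have characteristic polynomial (x - 1)^3, but the minimal polynomial of A is (x - 1)^2 while the minimal polynomial of B is x - 1. The minimal polynomial is a similarity invariant, so A and B are not similar.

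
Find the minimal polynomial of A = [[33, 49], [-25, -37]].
m_A(x) = (x + 2)^2

The characteristic polynomial factors as (x + 2)^2. The minimal polynomial is ∏(x - λ)^{k_λ} where k_λ is the size of the largest Jordan block at λ.

For λ = -2: rank(A + 2I) = 1, and the largest Jordan block has size 2 (the smallest k with rank((A + 2I)^k) = rank((A + 2I)^(k+1))).

So m_A(x) = (x + 2)^2.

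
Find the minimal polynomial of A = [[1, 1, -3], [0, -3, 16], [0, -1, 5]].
The characteristic polynomial factors as (x - 1)^3. The minimal polynomial is ∏(x - λ)^{k_λ} where k_λ is the size of the largest Jordan block at λ.

For λ = 1: rank(A - I) = 2, and the largest Jordan block has size 3 (the smallest k with rank((A - I)^k) = rank((A - I)^(k+1))).

So m_A(x) = (x - 1)^3.

m_A(x) = (x - 1)^3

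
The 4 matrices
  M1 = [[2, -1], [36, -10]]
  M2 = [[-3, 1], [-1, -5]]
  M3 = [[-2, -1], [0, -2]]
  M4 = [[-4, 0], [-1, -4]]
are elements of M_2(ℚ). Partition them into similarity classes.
2 classes: {M1, M2, M4}, {M3}

Characteristic polynomials: χ_{M1} = (x + 4)^2, χ_{M2} = (x + 4)^2, χ_{M3} = (x + 2)^2, χ_{M4} = (x + 4)^2.

{M1, M2, M4}: invariant factors (x + 4)^2.

{M3}: invariant factors (x + 2)^2.

Matrices are similar if and only if their invariant-factor lists agree; the partition into similarity classes is {M1, M2, M4}, {M3}.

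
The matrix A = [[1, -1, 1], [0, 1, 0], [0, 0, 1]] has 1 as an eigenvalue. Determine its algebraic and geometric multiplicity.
The characteristic polynomial is (x - 1)^3, so the factor x - 1 appears with exponent 3: the algebraic multiplicity is 3.

rank(A - I) = 1, so the eigenspace has dimension 3 - 1 = 2: the geometric multiplicity is 2.

Since 2 < 3, A is not diagonalizable.

algebraic multiplicity 3, geometric multiplicity 2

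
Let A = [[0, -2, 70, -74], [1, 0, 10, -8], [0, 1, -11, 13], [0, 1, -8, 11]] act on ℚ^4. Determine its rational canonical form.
The invariant factors of A (the non-unit diagonal entries of the Smith normal form of xI - A over ℚ[x]) are (x - 3)(x + 4)(x^2 - x - 4), each dividing the next. The characteristic polynomial is their product, (x - 3)(x + 4)(x^2 - x - 4).

The rational canonical form is the block-diagonal matrix of companion matrices C(f_i):
R = [[0, 0, 0, -48], [1, 0, 0, -8], [0, 1, 0, 17], [0, 0, 1, 0]].

Note the characteristic polynomial does not split into linear factors over ℚ, so A has no Jordan form over ℚ; the rational canonical form exists over any field.

R = [[0, 0, 0, -48], [1, 0, 0, -8], [0, 1, 0, 17], [0, 0, 1, 0]]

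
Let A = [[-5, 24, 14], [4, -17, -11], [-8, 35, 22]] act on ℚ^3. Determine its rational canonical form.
R = [[0, 0, 1], [1, 0, -2], [0, 1, 0]]

The invariant factors of A (the non-unit diagonal entries of the Smith normal form of xI - A over ℚ[x]) are x^3 + 2x - 1, each dividing the next. The characteristic polynomial is their product, x^3 + 2x - 1.

The rational canonical form is the block-diagonal matrix of companion matrices C(f_i):
R = [[0, 0, 1], [1, 0, -2], [0, 1, 0]].

Note the characteristic polynomial does not split into linear factors over ℚ, so A has no Jordan form over ℚ; the rational canonical form exists over any field.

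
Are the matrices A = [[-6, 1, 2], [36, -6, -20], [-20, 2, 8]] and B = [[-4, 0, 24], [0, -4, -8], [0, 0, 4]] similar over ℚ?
Both have characteristic polynomial (x - 4)(x + 4)^2, but the minimal polynomial of A is (x - 4)(x + 4)^2 while the minimal polynomial of B is (x - 4)(x + 4). The minimal polynomial is a similarity invariant, so A and B are not similar.

No.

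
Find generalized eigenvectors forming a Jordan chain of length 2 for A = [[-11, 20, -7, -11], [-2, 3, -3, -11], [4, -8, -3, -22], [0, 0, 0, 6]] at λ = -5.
We seek v_1 ∈ ker((A + 5I)^2) \ ker(A + 5I), then set v_{i+1} = (A + 5I) v_i.

One such chain is v_1 = [[2, 1, 1, 0]]^T, v_2 = [[1, 1, 2, 0]]^T. Check: (A + 5I) v_2 = [[0, 0, 0, 0]]^T = 0.

v_1 = [[2, 1, 1, 0]]^T, v_2 = [[1, 1, 2, 0]]^T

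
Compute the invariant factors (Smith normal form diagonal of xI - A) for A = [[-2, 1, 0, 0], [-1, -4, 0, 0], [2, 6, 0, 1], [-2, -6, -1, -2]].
The Jordan structure of A has elementary divisors (x + 3)^2, (x + 1)^2. Arranging the block sizes at each eigenvalue in decreasing order and taking row products gives the invariant factors.

Invariant factors (smallest first, each dividing the next): (x + 1)^2(x + 3)^2.

Check: the last factor (x + 1)^2(x + 3)^2 is the minimal polynomial, and the product (x + 1)^2(x + 3)^2 is the characteristic polynomial.

(x + 1)^2(x + 3)^2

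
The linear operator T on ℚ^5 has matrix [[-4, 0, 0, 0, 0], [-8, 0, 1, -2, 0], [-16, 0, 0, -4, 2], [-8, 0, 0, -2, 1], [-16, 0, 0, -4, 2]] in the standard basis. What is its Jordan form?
The characteristic polynomial is det(xI - A) = x^4(x + 4), so the eigenvalues are -4 (algebraic multiplicity 1), 0 (algebraic multiplicity 4).

For λ = -4: algebraic multiplicity 1 gives one 1×1 block.

For λ = 0: rank(A) = 3, rank(A^2) = 1. The eigenspace has dimension 5 - 3 = 2, so there are 2 Jordan blocks; the rank sequence gives block sizes [2, 2].

Assembling the blocks gives the Jordan form J above.

J = [[-4, 0, 0, 0, 0], [0, 0, 1, 0, 0], [0, 0, 0, 0, 0], [0, 0, 0, 0, 1], [0, 0, 0, 0, 0]]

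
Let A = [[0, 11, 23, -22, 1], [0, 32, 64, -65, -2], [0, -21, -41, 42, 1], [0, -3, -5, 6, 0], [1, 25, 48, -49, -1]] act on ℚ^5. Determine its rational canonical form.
The invariant factors of A (the non-unit diagonal entries of the Smith normal form of xI - A over ℚ[x]) are (x + 2)(x^2 + x - 4)^2, each dividing the next. The characteristic polynomial is their product, (x + 2)(x^2 + x - 4)^2.

The rational canonical form is the block-diagonal matrix of companion matrices C(f_i):
R = [[0, 0, 0, 0, -32], [1, 0, 0, 0, 0], [0, 1, 0, 0, 22], [0, 0, 1, 0, 3], [0, 0, 0, 1, -4]].

Note the characteristic polynomial does not split into linear factors over ℚ, so A has no Jordan form over ℚ; the rational canonical form exists over any field.

R = [[0, 0, 0, 0, -32], [1, 0, 0, 0, 0], [0, 1, 0, 0, 22], [0, 0, 1, 0, 3], [0, 0, 0, 1, -4]]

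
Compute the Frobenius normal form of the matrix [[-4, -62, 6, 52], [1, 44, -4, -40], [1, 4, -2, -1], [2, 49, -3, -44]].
R = [[0, 0, 0, -36], [1, 0, 0, 36], [0, 1, 0, 3], [0, 0, 1, -6]]

The invariant factors of A (the non-unit diagonal entries of the Smith normal form of xI - A over ℚ[x]) are (x^2 + 3x - 6)^2, each dividing the next. The characteristic polynomial is their product, (x^2 + 3x - 6)^2.

The rational canonical form is the block-diagonal matrix of companion matrices C(f_i):
R = [[0, 0, 0, -36], [1, 0, 0, 36], [0, 1, 0, 3], [0, 0, 1, -6]].

Note the characteristic polynomial does not split into linear factors over ℚ, so A has no Jordan form over ℚ; the rational canonical form exists over any field.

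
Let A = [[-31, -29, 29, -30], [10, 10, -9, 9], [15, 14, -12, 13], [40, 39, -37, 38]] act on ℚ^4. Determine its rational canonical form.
R = [[0, 0, 0, 25], [1, 0, 0, -10], [0, 1, 0, 1], [0, 0, 1, 5]]

The invariant factors of A (the non-unit diagonal entries of the Smith normal form of xI - A over ℚ[x]) are (x - 5)(x^3 - x + 5), each dividing the next. The characteristic polynomial is their product, (x - 5)(x^3 - x + 5).

The rational canonical form is the block-diagonal matrix of companion matrices C(f_i):
R = [[0, 0, 0, 25], [1, 0, 0, -10], [0, 1, 0, 1], [0, 0, 1, 5]].

Note the characteristic polynomial does not split into linear factors over ℚ, so A has no Jordan form over ℚ; the rational canonical form exists over any field.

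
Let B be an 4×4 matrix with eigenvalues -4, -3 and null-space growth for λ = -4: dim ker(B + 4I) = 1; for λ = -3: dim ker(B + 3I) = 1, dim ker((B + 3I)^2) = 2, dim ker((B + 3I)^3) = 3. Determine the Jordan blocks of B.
Jordan blocks: (-4, 1), (-3, 3)

λ = -4: successive nullity increments [1] count blocks of size ≥ k; block sizes are [1].
λ = -3: successive nullity increments [1, 1, 1] count blocks of size ≥ k; block sizes are [3].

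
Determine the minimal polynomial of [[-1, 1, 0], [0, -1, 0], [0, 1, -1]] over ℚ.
m_A(x) = (x + 1)^2

The characteristic polynomial factors as (x + 1)^3. The minimal polynomial is ∏(x - λ)^{k_λ} where k_λ is the size of the largest Jordan block at λ.

For λ = -1: rank(A + I) = 1, and the largest Jordan block has size 2 (the smallest k with rank((A + I)^k) = rank((A + I)^(k+1))).

So m_A(x) = (x + 1)^2.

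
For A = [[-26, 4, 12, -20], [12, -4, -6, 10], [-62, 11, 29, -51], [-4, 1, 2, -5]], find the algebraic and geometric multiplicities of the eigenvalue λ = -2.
algebraic multiplicity 2, geometric multiplicity 2

The characteristic polynomial is (x + 1)^2(x + 2)^2, so the factor x + 2 appears with exponent 2: the algebraic multiplicity is 2.

rank(A + 2I) = 2, so the eigenspace has dimension 4 - 2 = 2: the geometric multiplicity is 2.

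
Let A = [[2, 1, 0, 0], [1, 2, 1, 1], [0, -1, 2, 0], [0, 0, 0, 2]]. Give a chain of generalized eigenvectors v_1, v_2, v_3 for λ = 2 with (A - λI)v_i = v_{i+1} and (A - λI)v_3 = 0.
v_1 = [[0, 0, 1, 0]]^T, v_2 = [[0, 1, 0, 0]]^T, v_3 = [[1, 0, -1, 0]]^T

We seek v_1 ∈ ker((A - 2I)^3) \ ker((A - 2I)^2), then set v_{i+1} = (A - 2I) v_i.

One such chain is v_1 = [[0, 0, 1, 0]]^T, v_2 = [[0, 1, 0, 0]]^T, v_3 = [[1, 0, -1, 0]]^T. Check: (A - 2I) v_3 = [[0, 0, 0, 0]]^T = 0.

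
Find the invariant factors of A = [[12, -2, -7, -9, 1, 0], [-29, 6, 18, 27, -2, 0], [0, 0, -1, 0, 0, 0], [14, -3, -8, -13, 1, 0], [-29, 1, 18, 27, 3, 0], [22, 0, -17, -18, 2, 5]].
The Jordan structure of A has elementary divisors (x + 1)^3, (x - 5)^2, (x - 5). Arranging the block sizes at each eigenvalue in decreasing order and taking row products gives the invariant factors.

Invariant factors (smallest first, each dividing the next): x - 5, (x - 5)^2(x + 1)^3.

Check: the last factor (x - 5)^2(x + 1)^3 is the minimal polynomial, and the product (x - 5)^3(x + 1)^3 is the characteristic polynomial.

x - 5, (x - 5)^2(x + 1)^3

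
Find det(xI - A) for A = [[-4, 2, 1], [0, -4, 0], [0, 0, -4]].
χ_A(x) = (x + 4)^3

xI - A = [[x + 4, -2, -1], [0, x + 4, 0], [0, 0, x + 4]].

Expanding det(xI - A) along the first row:
det(xI - A) = + (x + 4)·det([[x + 4, 0], [0, x + 4]]) - (-2)·det([[0, 0], [0, x + 4]]) + (-1)·det([[0, x + 4], [0, 0]]).

Evaluating gives χ_A(x) = x^3 + 12x^2 + 48x + 64 = (x + 4)^3.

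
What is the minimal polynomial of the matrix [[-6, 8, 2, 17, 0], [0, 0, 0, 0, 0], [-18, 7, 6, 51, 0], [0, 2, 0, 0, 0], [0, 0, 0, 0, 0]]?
m_A(x) = x^2

The characteristic polynomial factors as x^5. The minimal polynomial is ∏(x - λ)^{k_λ} where k_λ is the size of the largest Jordan block at λ.

For λ = 0: rank(A) = 2, and the largest Jordan block has size 2 (the smallest k with rank(A^k) = rank(A^(k+1))).

So m_A(x) = x^2.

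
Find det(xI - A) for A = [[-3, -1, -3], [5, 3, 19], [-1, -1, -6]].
χ_A(x) = (x + 2)^3

xI - A = [[x + 3, 1, 3], [-5, x - 3, -19], [1, 1, x + 6]].

Expanding det(xI - A) along the first row:
det(xI - A) = + (x + 3)·det([[x - 3, -19], [1, x + 6]]) - (1)·det([[-5, -19], [1, x + 6]]) + (3)·det([[-5, x - 3], [1, 1]]).

Evaluating gives χ_A(x) = x^3 + 6x^2 + 12x + 8 = (x + 2)^3.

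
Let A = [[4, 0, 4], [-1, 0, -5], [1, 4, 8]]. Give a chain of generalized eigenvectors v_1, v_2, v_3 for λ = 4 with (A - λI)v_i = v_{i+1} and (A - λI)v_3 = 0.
We seek v_1 ∈ ker((A - 4I)^3) \ ker((A - 4I)^2), then set v_{i+1} = (A - 4I) v_i.

One such chain is v_1 = [[-3, 1, 0]]^T, v_2 = [[0, -1, 1]]^T, v_3 = [[4, -1, 0]]^T. Check: (A - 4I) v_3 = [[0, 0, 0]]^T = 0.

v_1 = [[-3, 1, 0]]^T, v_2 = [[0, -1, 1]]^T, v_3 = [[4, -1, 0]]^T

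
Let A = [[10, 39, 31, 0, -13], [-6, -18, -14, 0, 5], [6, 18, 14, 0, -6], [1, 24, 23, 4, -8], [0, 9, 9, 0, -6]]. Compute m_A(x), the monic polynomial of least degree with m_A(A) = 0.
m_A(x) = (x - 4)^2(x - 2)(x + 3)^2

The characteristic polynomial factors as (x - 4)^2(x - 2)(x + 3)^2. The minimal polynomial is ∏(x - λ)^{k_λ} where k_λ is the size of the largest Jordan block at λ.

For λ = -3: rank(A + 3I) = 4, and the largest Jordan block has size 2 (the smallest k with rank((A + 3I)^k) = rank((A + 3I)^(k+1))).
For λ = 2: rank(A - 2I) = 4, and the largest Jordan block has size 1 (the smallest k with rank((A - 2I)^k) = rank((A - 2I)^(k+1))).
For λ = 4: rank(A - 4I) = 4, and the largest Jordan block has size 2 (the smallest k with rank((A - 4I)^k) = rank((A - 4I)^(k+1))).

So m_A(x) = (x - 4)^2(x - 2)(x + 3)^2.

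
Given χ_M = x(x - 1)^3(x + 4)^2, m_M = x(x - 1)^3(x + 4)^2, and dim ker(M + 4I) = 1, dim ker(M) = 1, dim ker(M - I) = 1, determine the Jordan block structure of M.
λ = -4: algebraic multiplicity 2 (exponent in χ_M), largest block size 2 (exponent in m_M), 1 block (geometric multiplicity). This forces block sizes [2].
λ = 0: algebraic multiplicity 1 (exponent in χ_M), largest block size 1 (exponent in m_M), 1 block (geometric multiplicity). This forces block sizes [1].
λ = 1: algebraic multiplicity 3 (exponent in χ_M), largest block size 3 (exponent in m_M), 1 block (geometric multiplicity). This forces block sizes [3].

Jordan blocks: (-4, 2), (0, 1), (1, 3)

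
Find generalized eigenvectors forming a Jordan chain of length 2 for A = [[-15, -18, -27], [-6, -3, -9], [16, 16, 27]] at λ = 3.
v_1 = [[2, 0, -1]]^T, v_2 = [[-9, -3, 8]]^T

We seek v_1 ∈ ker((A - 3I)^2) \ ker(A - 3I), then set v_{i+1} = (A - 3I) v_i.

One such chain is v_1 = [[2, 0, -1]]^T, v_2 = [[-9, -3, 8]]^T. Check: (A - 3I) v_2 = [[0, 0, 0]]^T = 0.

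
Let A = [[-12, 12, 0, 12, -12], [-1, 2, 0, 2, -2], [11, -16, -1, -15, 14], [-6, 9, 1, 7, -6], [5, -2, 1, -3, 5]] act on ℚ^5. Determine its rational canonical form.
The invariant factors of A (the non-unit diagonal entries of the Smith normal form of xI - A over ℚ[x]) are (x - 3)(x + 2)(x^3 - 2), each dividing the next. The characteristic polynomial is their product, (x - 3)(x + 2)(x^3 - 2).

The rational canonical form is the block-diagonal matrix of companion matrices C(f_i):
R = [[0, 0, 0, 0, -12], [1, 0, 0, 0, -2], [0, 1, 0, 0, 2], [0, 0, 1, 0, 6], [0, 0, 0, 1, 1]].

Note the characteristic polynomial does not split into linear factors over ℚ, so A has no Jordan form over ℚ; the rational canonical form exists over any field.

R = [[0, 0, 0, 0, -12], [1, 0, 0, 0, -2], [0, 1, 0, 0, 2], [0, 0, 1, 0, 6], [0, 0, 0, 1, 1]]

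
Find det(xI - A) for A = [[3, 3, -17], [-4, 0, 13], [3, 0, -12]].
χ_A(x) = (x + 3)^3

xI - A = [[x - 3, -3, 17], [4, x, -13], [-3, 0, x + 12]].

Expanding det(xI - A) along the first row:
det(xI - A) = + (x - 3)·det([[x, -13], [0, x + 12]]) - (-3)·det([[4, -13], [-3, x + 12]]) + (17)·det([[4, x], [-3, 0]]).

Evaluating gives χ_A(x) = x^3 + 9x^2 + 27x + 27 = (x + 3)^3.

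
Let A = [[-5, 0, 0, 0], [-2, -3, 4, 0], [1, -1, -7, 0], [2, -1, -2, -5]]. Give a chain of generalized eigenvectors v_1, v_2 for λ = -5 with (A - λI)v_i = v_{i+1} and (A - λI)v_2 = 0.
v_1 = [[1, 1, 0, 1]]^T, v_2 = [[0, 0, 0, 1]]^T

We seek v_1 ∈ ker((A + 5I)^2) \ ker(A + 5I), then set v_{i+1} = (A + 5I) v_i.

One such chain is v_1 = [[1, 1, 0, 1]]^T, v_2 = [[0, 0, 0, 1]]^T. Check: (A + 5I) v_2 = [[0, 0, 0, 0]]^T = 0.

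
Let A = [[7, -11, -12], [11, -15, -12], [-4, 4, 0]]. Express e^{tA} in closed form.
e^{tA} = [[(-t + 3*e^{4*t} - 2)*e^{-4*t}, (t - 3*e^{4*t} + 3)*e^{-4*t}, -3 + 3*e^{-4*t}], [(-t + 3*e^{4*t} - 3)*e^{-4*t}, (t - 3*e^{4*t} + 4)*e^{-4*t}, -3 + 3*e^{-4*t}], [-1 + e^{-4*t}, 1 - e^{-4*t}, 1]]

A has Jordan form J = [[-4, 1, 0], [0, -4, 0], [0, 0, 0]] with A = PJP^{-1}, so e^{tA} = P e^{tJ} P^{-1}.

For a Jordan block J_k(λ), e^{tJ_k(λ)} = e^{λt} · (I + tN + t^2 N^2/2! + ... + t^{k-1} N^{k-1}/(k-1)!) where N is the nilpotent superdiagonal part.

Assembling the blocks and conjugating back gives the entries of e^{tA} as shown above.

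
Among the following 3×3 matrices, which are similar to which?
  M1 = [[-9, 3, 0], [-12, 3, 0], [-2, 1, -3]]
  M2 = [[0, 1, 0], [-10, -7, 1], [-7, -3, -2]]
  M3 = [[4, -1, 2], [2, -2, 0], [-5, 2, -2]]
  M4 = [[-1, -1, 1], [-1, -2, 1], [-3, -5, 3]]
3 classes: {M1}, {M2}, {M3, M4}

Characteristic polynomials: χ_{M1} = (x + 3)^3, χ_{M2} = (x + 3)^3, χ_{M3} = x^3, χ_{M4} = x^3.

{M1}: invariant factors x + 3, (x + 3)^2.

{M2}: invariant factors (x + 3)^3.

{M3, M4}: invariant factors x^3.

Matrices are similar if and only if their invariant-factor lists agree; the partition into similarity classes is {M1}, {M2}, {M3, M4}.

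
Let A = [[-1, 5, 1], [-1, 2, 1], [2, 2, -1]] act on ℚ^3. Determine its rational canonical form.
R = [[0, 0, 3], [1, 0, 2], [0, 1, 0]]

The invariant factors of A (the non-unit diagonal entries of the Smith normal form of xI - A over ℚ[x]) are x^3 - 2x - 3, each dividing the next. The characteristic polynomial is their product, x^3 - 2x - 3.

The rational canonical form is the block-diagonal matrix of companion matrices C(f_i):
R = [[0, 0, 3], [1, 0, 2], [0, 1, 0]].

Note the characteristic polynomial does not split into linear factors over ℚ, so A has no Jordan form over ℚ; the rational canonical form exists over any field.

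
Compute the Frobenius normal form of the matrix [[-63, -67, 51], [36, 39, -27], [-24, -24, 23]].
R = [[0, 0, 45], [1, 0, 21], [0, 1, -1]]

The invariant factors of A (the non-unit diagonal entries of the Smith normal form of xI - A over ℚ[x]) are (x - 5)(x + 3)^2, each dividing the next. The characteristic polynomial is their product, (x - 5)(x + 3)^2.

The rational canonical form is the block-diagonal matrix of companion matrices C(f_i):
R = [[0, 0, 45], [1, 0, 21], [0, 1, -1]].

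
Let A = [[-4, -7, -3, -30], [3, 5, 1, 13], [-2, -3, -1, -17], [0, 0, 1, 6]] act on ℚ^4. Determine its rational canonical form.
R = [[0, 0, 0, -9], [1, 0, 0, 18], [0, 1, 0, -14], [0, 0, 1, 6]]

The invariant factors of A (the non-unit diagonal entries of the Smith normal form of xI - A over ℚ[x]) are (x - 3)(x - 1)(x^2 - 2x + 3), each dividing the next. The characteristic polynomial is their product, (x - 3)(x - 1)(x^2 - 2x + 3).

The rational canonical form is the block-diagonal matrix of companion matrices C(f_i):
R = [[0, 0, 0, -9], [1, 0, 0, 18], [0, 1, 0, -14], [0, 0, 1, 6]].

Note the characteristic polynomial does not split into linear factors over ℚ, so A has no Jordan form over ℚ; the rational canonical form exists over any field.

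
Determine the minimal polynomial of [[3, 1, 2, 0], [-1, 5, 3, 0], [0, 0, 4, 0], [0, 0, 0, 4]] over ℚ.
m_A(x) = (x - 4)^3

The characteristic polynomial factors as (x - 4)^4. The minimal polynomial is ∏(x - λ)^{k_λ} where k_λ is the size of the largest Jordan block at λ.

For λ = 4: rank(A - 4I) = 2, and the largest Jordan block has size 3 (the smallest k with rank((A - 4I)^k) = rank((A - 4I)^(k+1))).

So m_A(x) = (x - 4)^3.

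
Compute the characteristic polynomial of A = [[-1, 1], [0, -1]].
xI - A = [[x + 1, -1], [0, x + 1]].

Expanding det(xI - A) along the first row:
det(xI - A) = + (x + 1)·det([[x + 1]]) - (-1)·det([[0]]).

Evaluating gives χ_A(x) = x^2 + 2x + 1 = (x + 1)^2.

χ_A(x) = (x + 1)^2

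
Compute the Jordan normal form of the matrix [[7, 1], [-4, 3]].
J = [[5, 1], [0, 5]]

The characteristic polynomial is det(xI - A) = (x - 5)^2, so the eigenvalues are 5 (algebraic multiplicity 2).

For λ = 5: rank(A - 5I) = 1, rank((A - 5I)^2) = 0. The eigenspace has dimension 2 - 1 = 1, so there is 1 Jordan block; the rank sequence gives block sizes [2].

Assembling the blocks gives the Jordan form J above.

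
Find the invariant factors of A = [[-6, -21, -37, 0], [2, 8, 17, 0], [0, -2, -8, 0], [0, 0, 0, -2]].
The Jordan structure of A has elementary divisors (x + 2)^3, (x + 2). Arranging the block sizes at each eigenvalue in decreasing order and taking row products gives the invariant factors.

Invariant factors (smallest first, each dividing the next): x + 2, (x + 2)^3.

Check: the last factor (x + 2)^3 is the minimal polynomial, and the product (x + 2)^4 is the characteristic polynomial.

x + 2, (x + 2)^3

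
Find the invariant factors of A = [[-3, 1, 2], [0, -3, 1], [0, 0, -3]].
(x + 3)^3

The Jordan structure of A has elementary divisors (x + 3)^3. Arranging the block sizes at each eigenvalue in decreasing order and taking row products gives the invariant factors.

Invariant factors (smallest first, each dividing the next): (x + 3)^3.

Check: the last factor (x + 3)^3 is the minimal polynomial, and the product (x + 3)^3 is the characteristic polynomial.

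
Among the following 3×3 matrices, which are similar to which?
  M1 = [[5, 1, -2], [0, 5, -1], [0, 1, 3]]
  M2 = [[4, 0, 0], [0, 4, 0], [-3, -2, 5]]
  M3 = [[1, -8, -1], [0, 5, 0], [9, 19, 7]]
Characteristic polynomials: χ_{M1} = (x - 5)(x - 4)^2, χ_{M2} = (x - 5)(x - 4)^2, χ_{M3} = (x - 5)(x - 4)^2.

{M1, M3}: invariant factors (x - 5)(x - 4)^2.

{M2}: invariant factors x - 4, (x - 5)(x - 4).

Matrices are similar if and only if their invariant-factor lists agree; the partition into similarity classes is {M1, M3}, {M2}.

2 classes: {M1, M3}, {M2}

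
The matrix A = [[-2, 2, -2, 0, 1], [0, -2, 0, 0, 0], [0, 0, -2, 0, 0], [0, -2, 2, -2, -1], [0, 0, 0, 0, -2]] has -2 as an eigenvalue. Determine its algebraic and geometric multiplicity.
algebraic multiplicity 5, geometric multiplicity 4

The characteristic polynomial is (x + 2)^5, so the factor x + 2 appears with exponent 5: the algebraic multiplicity is 5.

rank(A + 2I) = 1, so the eigenspace has dimension 5 - 1 = 4: the geometric multiplicity is 4.

Since 4 < 5, A is not diagonalizable.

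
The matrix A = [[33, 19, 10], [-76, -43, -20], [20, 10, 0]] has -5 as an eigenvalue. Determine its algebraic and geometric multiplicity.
The characteristic polynomial is x(x + 5)^2, so the factor x + 5 appears with exponent 2: the algebraic multiplicity is 2.

rank(A + 5I) = 2, so the eigenspace has dimension 3 - 2 = 1: the geometric multiplicity is 1.

Since 1 < 2, A is not diagonalizable.

algebraic multiplicity 2, geometric multiplicity 1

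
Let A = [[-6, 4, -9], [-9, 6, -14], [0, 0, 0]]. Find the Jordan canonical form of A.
The characteristic polynomial is det(xI - A) = x^3, so the eigenvalues are 0 (algebraic multiplicity 3).

For λ = 0: rank(A) = 2, rank(A^2) = 1, rank(A^3) = 0. The eigenspace has dimension 3 - 2 = 1, so there is 1 Jordan block; the rank sequence gives block sizes [3].

Assembling the blocks gives the Jordan form J above.

J = [[0, 1, 0], [0, 0, 1], [0, 0, 0]]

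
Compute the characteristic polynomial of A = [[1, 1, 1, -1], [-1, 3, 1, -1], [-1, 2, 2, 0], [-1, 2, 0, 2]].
χ_A(x) = (x - 2)^4

xI - A = [[x - 1, -1, -1, 1], [1, x - 3, -1, 1], [1, -2, x - 2, 0], [1, -2, 0, x - 2]].

Expanding det(xI - A) along the first row:
det(xI - A) = + (x - 1)·det([[x - 3, -1, 1], [-2, x - 2, 0], [-2, 0, x - 2]]) - (-1)·det([[1, -1, 1], [1, x - 2, 0], [1, 0, x - 2]]) + (-1)·det([[1, x - 3, 1], [1, -2, 0], [1, -2, x - 2]]) - (1)·det([[1, x - 3, -1], [1, -2, x - 2], [1, -2, 0]]).

Evaluating gives χ_A(x) = x^4 - 8x^3 + 24x^2 - 32x + 16 = (x - 2)^4.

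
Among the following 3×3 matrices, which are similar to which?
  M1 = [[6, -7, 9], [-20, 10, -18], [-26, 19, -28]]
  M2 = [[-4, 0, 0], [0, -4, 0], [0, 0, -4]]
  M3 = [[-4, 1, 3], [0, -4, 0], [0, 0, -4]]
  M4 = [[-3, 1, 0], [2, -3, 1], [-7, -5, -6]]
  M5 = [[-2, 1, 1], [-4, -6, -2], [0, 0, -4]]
Characteristic polynomials: χ_{M1} = (x + 4)^3, χ_{M2} = (x + 4)^3, χ_{M3} = (x + 4)^3, χ_{M4} = (x + 4)^3, χ_{M5} = (x + 4)^3.

{M1, M4}: invariant factors (x + 4)^3.

{M2}: invariant factors x + 4, x + 4, x + 4.

{M3, M5}: invariant factors x + 4, (x + 4)^2.

Matrices are similar if and only if their invariant-factor lists agree; the partition into similarity classes is {M1, M4}, {M2}, {M3, M5}.

3 classes: {M1, M4}, {M2}, {M3, M5}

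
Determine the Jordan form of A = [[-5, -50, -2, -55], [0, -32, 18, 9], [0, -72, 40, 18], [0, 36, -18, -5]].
J = [[-5, 1, 0, 0], [0, -5, 0, 0], [0, 0, 4, 0], [0, 0, 0, 4]]

The characteristic polynomial is det(xI - A) = (x - 4)^2(x + 5)^2, so the eigenvalues are -5 (algebraic multiplicity 2), 4 (algebraic multiplicity 2).

For λ = -5: rank(A + 5I) = 3, rank((A + 5I)^2) = 2. The eigenspace has dimension 4 - 3 = 1, so there is 1 Jordan block; the rank sequence gives block sizes [2].

For λ = 4: rank(A - 4I) = 2. The eigenspace has dimension 4 - 2 = 2, so there are 2 Jordan blocks; the rank sequence gives block sizes [1, 1].

Assembling the blocks gives the Jordan form J above.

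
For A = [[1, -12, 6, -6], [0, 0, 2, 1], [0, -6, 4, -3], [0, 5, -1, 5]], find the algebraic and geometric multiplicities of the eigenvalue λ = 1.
algebraic multiplicity 2, geometric multiplicity 2

The characteristic polynomial is (x - 4)^2(x - 1)^2, so the factor x - 1 appears with exponent 2: the algebraic multiplicity is 2.

rank(A - I) = 2, so the eigenspace has dimension 4 - 2 = 2: the geometric multiplicity is 2.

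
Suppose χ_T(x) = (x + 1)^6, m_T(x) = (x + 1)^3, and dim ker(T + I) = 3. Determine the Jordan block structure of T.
Jordan blocks: (-1, 3), (-1, 2), (-1, 1)

λ = -1: algebraic multiplicity 6 (exponent in χ_T), largest block size 3 (exponent in m_T), 3 blocks (geometric multiplicity). These force block sizes [3, 2, 1].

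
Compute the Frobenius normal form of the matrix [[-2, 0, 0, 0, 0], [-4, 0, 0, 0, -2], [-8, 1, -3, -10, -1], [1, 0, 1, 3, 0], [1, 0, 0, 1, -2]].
R = [[-2, 0, 0, 0, 0], [0, 0, 0, 0, -2], [0, 1, 0, 0, -3], [0, 0, 1, 0, -1], [0, 0, 0, 1, -2]]

The invariant factors of A (the non-unit diagonal entries of the Smith normal form of xI - A over ℚ[x]) are x + 2, (x + 2)(x^3 + x + 1), each dividing the next. The characteristic polynomial is their product, (x + 2)^2(x^3 + x + 1).

The rational canonical form is the block-diagonal matrix of companion matrices C(f_i):
R = [[-2, 0, 0, 0, 0], [0, 0, 0, 0, -2], [0, 1, 0, 0, -3], [0, 0, 1, 0, -1], [0, 0, 0, 1, -2]].

Note the characteristic polynomial does not split into linear factors over ℚ, so A has no Jordan form over ℚ; the rational canonical form exists over any field.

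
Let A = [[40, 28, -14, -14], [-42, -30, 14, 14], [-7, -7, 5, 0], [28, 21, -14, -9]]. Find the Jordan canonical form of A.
The characteristic polynomial is det(xI - A) = (x - 5)^2(x + 2)^2, so the eigenvalues are -2 (algebraic multiplicity 2), 5 (algebraic multiplicity 2).

For λ = -2: rank(A + 2I) = 2. The eigenspace has dimension 4 - 2 = 2, so there are 2 Jordan blocks; the rank sequence gives block sizes [1, 1].

For λ = 5: rank(A - 5I) = 2. The eigenspace has dimension 4 - 2 = 2, so there are 2 Jordan blocks; the rank sequence gives block sizes [1, 1].

Assembling the blocks gives the Jordan form J above.

J = [[-2, 0, 0, 0], [0, -2, 0, 0], [0, 0, 5, 0], [0, 0, 0, 5]]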